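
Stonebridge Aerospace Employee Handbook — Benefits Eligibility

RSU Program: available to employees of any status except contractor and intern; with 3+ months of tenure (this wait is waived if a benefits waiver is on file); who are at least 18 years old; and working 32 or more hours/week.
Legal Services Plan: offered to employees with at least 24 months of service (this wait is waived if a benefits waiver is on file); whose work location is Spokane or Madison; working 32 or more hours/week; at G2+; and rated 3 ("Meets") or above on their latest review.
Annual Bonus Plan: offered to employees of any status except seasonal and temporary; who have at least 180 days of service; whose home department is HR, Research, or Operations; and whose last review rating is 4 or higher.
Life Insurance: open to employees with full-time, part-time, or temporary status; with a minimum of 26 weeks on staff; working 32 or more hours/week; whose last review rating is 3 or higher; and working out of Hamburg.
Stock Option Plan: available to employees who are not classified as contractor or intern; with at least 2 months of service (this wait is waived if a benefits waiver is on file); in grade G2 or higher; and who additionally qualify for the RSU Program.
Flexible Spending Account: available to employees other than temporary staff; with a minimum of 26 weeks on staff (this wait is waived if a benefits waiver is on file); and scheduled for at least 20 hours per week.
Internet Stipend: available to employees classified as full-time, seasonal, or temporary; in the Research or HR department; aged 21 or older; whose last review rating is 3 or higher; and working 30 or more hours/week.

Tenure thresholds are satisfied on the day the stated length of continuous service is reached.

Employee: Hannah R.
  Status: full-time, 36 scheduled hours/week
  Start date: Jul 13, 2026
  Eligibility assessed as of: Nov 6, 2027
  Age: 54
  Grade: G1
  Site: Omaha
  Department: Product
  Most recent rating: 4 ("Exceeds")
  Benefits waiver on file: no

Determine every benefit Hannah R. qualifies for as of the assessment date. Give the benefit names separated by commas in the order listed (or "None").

RSU Program, Flexible Spending Account

Service from Jul 13, 2026 to Nov 6, 2027: 481 days.
RSU Program — status full-time ✓ (not excluded); no waiver, service 481 days ≥ 3 months (≈90 days) ✓; age 54 ≥ 18 ✓; 36 hrs/wk ≥ 32 ✓ → eligible.
Legal Services Plan — no waiver, service 481 days < 24 months (≈720 days) ✗ → not eligible.
Annual Bonus Plan — status full-time ✓ (not excluded); service 481 days ≥ 180 days ✓; dept Product ✗ → not eligible.
Life Insurance — status full-time ✓; service 481 days ≥ 26 weeks (≈182 days) ✓; 36 hrs/wk ≥ 32 ✓; rating 4 ≥ 3 ✓; site Omaha ✗ (not Hamburg) → not eligible.
Stock Option Plan — status full-time ✓ (not excluded); no waiver, service 481 days ≥ 2 months (≈60 days) ✓; grade G1 < G2 ✗ → not eligible.
Flexible Spending Account — status full-time ✓ (not excluded); no waiver, service 481 days ≥ 26 weeks (≈182 days) ✓; 36 hrs/wk ≥ 20 ✓ → eligible.
Internet Stipend — status full-time ✓; dept Product ✗ → not eligible.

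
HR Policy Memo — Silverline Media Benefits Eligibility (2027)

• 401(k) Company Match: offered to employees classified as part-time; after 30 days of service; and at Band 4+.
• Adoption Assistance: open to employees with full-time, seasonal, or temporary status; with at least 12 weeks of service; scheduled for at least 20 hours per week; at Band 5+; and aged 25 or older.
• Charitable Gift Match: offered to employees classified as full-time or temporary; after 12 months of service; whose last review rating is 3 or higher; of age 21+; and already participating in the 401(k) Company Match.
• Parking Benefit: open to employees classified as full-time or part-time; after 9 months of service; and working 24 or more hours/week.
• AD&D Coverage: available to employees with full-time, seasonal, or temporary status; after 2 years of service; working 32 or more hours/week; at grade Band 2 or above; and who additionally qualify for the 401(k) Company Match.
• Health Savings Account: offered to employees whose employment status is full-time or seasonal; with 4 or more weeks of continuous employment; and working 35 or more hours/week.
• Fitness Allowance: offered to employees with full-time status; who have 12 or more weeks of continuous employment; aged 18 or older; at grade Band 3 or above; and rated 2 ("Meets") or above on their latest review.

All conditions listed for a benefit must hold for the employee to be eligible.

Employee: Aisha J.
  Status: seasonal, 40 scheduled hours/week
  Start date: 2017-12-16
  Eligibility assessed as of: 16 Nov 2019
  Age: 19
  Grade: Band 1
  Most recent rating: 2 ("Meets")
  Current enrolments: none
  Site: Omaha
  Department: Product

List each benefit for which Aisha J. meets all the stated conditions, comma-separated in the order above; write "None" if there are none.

Service from 2017-12-16 to 16 Nov 2019: 700 days.
401(k) Company Match — status seasonal ✗ (requires part-time) → not eligible.
Adoption Assistance — status seasonal ✓; service 700 days ≥ 12 weeks (≈84 days) ✓; 40 hrs/wk ≥ 20 ✓; grade Band 1 < Band 5 ✗ → not eligible.
Charitable Gift Match — status seasonal ✗ (requires full-time or temporary) → not eligible.
Parking Benefit — status seasonal ✗ (requires full-time or part-time) → not eligible.
AD&D Coverage — status seasonal ✓; service 700 days < 2 years (≈730 days) ✗ → not eligible.
Health Savings Account — status seasonal ✓; service 700 days ≥ 4 weeks (≈28 days) ✓; 40 hrs/wk ≥ 35 ✓ → eligible.
Fitness Allowance — status seasonal ✗ (requires full-time) → not eligible.

Health Savings Account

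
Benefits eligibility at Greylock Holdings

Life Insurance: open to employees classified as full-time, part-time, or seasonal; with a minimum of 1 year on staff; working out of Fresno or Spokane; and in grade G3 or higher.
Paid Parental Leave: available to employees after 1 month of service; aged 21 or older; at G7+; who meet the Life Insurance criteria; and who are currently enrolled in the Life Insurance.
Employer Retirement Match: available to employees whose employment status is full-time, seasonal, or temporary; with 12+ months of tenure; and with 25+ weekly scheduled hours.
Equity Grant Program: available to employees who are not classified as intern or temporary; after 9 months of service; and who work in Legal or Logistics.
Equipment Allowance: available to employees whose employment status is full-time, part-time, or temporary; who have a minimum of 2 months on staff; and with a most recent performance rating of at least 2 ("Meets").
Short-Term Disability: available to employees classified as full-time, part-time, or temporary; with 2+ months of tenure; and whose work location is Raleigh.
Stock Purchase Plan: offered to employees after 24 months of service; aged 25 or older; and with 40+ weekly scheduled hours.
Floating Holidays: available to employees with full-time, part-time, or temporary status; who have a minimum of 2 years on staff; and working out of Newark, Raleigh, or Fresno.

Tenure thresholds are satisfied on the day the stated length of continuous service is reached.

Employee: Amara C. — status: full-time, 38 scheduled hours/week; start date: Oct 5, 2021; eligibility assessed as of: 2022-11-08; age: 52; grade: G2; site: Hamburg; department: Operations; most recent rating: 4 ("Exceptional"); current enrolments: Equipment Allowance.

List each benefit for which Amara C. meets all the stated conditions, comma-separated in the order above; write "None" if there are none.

Service from Oct 5, 2021 to 2022-11-08: 399 days.
Life Insurance — status full-time ✓; service 399 days ≥ 1 year (≈365 days) ✓; site Hamburg ✗ (not Fresno or Spokane) → not eligible.
Paid Parental Leave — service 399 days ≥ 1 month (≈30 days) ✓; age 52 ≥ 21 ✓; grade G2 < G7 ✗ → not eligible.
Employer Retirement Match — status full-time ✓; service 399 days ≥ 12 months (≈360 days) ✓; 38 hrs/wk ≥ 25 ✓ → eligible.
Equity Grant Program — status full-time ✓ (not excluded); service 399 days ≥ 9 months (≈270 days) ✓; dept Operations ✗ → not eligible.
Equipment Allowance — status full-time ✓; service 399 days ≥ 2 months (≈60 days) ✓; rating 4 ≥ 2 ✓ → eligible.
Short-Term Disability — status full-time ✓; service 399 days ≥ 2 months (≈60 days) ✓; site Hamburg ✗ (not Raleigh) → not eligible.
Stock Purchase Plan — service 399 days < 24 months (≈720 days) ✗ → not eligible.
Floating Holidays — status full-time ✓; service 399 days < 2 years (≈730 days) ✗ → not eligible.

Employer Retirement Match, Equipment Allowance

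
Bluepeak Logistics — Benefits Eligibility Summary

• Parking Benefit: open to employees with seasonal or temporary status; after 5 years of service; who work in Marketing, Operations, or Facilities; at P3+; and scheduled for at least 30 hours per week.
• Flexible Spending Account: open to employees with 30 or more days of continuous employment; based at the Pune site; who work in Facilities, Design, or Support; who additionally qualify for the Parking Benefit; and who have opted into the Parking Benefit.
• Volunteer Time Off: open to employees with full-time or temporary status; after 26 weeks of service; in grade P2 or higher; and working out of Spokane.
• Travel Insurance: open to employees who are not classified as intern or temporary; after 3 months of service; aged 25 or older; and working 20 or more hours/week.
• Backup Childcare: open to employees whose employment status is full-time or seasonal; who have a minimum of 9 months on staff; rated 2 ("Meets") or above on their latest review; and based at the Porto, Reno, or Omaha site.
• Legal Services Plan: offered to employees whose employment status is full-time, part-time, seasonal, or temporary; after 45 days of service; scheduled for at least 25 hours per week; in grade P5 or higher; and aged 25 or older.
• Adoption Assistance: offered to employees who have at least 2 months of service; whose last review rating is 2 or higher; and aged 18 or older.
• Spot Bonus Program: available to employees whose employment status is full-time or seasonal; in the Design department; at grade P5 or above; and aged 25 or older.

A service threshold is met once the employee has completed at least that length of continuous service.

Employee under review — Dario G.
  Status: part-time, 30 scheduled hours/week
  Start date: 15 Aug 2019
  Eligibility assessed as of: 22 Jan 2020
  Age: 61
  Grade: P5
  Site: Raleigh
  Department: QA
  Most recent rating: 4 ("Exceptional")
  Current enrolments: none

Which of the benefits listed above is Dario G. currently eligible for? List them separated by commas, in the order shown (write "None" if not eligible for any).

Travel Insurance, Legal Services Plan, Adoption Assistance

Service from 15 Aug 2019 to 22 Jan 2020: 160 days.
Parking Benefit — status part-time ✗ (requires seasonal or temporary) → not eligible.
Flexible Spending Account — service 160 days ≥ 30 days ✓; site Raleigh ✗ (not Pune) → not eligible.
Volunteer Time Off — status part-time ✗ (requires full-time or temporary) → not eligible.
Travel Insurance — status part-time ✓ (not excluded); service 160 days ≥ 3 months (≈90 days) ✓; age 61 ≥ 25 ✓; 30 hrs/wk ≥ 20 ✓ → eligible.
Backup Childcare — status part-time ✗ (requires full-time or seasonal) → not eligible.
Legal Services Plan — status part-time ✓; service 160 days ≥ 45 days ✓; 30 hrs/wk ≥ 25 ✓; grade P5 ≥ P5 ✓; age 61 ≥ 25 ✓ → eligible.
Adoption Assistance — service 160 days ≥ 2 months (≈60 days) ✓; rating 4 ≥ 2 ✓; age 61 ≥ 18 ✓ → eligible.
Spot Bonus Program — status part-time ✗ (requires full-time or seasonal) → not eligible.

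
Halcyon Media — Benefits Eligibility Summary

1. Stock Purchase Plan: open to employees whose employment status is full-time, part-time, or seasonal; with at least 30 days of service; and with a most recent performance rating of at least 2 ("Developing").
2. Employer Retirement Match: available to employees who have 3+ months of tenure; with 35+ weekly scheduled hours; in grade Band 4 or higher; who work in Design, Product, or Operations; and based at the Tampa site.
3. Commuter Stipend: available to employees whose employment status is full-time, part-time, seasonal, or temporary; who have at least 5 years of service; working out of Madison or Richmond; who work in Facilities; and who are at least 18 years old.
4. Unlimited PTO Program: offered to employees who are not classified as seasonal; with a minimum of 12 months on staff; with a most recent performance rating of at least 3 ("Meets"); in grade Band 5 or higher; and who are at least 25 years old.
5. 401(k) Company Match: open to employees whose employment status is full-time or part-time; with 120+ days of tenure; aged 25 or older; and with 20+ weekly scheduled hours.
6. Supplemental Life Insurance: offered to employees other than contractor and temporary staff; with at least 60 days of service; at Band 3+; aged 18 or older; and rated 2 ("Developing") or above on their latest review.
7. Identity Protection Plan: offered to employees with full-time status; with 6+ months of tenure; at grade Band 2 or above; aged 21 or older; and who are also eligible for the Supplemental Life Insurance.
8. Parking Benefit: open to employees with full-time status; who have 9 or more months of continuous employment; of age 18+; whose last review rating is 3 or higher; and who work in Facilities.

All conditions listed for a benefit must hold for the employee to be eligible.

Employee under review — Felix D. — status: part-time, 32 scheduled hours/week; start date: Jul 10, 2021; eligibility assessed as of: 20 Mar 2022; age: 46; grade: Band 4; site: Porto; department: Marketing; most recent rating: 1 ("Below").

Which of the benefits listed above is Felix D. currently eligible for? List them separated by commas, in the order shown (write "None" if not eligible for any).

401(k) Company Match

Service from Jul 10, 2021 to 20 Mar 2022: 253 days.
Stock Purchase Plan — status part-time ✓; service 253 days ≥ 30 days ✓; rating 1 < 2 ✗ → not eligible.
Employer Retirement Match — service 253 days ≥ 3 months (≈90 days) ✓; 32 hrs/wk < 35 ✗ → not eligible.
Commuter Stipend — status part-time ✓; service 253 days < 5 years (≈1825 days) ✗ → not eligible.
Unlimited PTO Program — status part-time ✓ (not excluded); service 253 days < 12 months (≈360 days) ✗ → not eligible.
401(k) Company Match — status part-time ✓; service 253 days ≥ 120 days ✓; age 46 ≥ 25 ✓; 32 hrs/wk ≥ 20 ✓ → eligible.
Supplemental Life Insurance — status part-time ✓ (not excluded); service 253 days ≥ 60 days ✓; grade Band 4 ≥ Band 3 ✓; age 46 ≥ 18 ✓; rating 1 < 2 ✗ → not eligible.
Identity Protection Plan — status part-time ✗ (requires full-time) → not eligible.
Parking Benefit — status part-time ✗ (requires full-time) → not eligible.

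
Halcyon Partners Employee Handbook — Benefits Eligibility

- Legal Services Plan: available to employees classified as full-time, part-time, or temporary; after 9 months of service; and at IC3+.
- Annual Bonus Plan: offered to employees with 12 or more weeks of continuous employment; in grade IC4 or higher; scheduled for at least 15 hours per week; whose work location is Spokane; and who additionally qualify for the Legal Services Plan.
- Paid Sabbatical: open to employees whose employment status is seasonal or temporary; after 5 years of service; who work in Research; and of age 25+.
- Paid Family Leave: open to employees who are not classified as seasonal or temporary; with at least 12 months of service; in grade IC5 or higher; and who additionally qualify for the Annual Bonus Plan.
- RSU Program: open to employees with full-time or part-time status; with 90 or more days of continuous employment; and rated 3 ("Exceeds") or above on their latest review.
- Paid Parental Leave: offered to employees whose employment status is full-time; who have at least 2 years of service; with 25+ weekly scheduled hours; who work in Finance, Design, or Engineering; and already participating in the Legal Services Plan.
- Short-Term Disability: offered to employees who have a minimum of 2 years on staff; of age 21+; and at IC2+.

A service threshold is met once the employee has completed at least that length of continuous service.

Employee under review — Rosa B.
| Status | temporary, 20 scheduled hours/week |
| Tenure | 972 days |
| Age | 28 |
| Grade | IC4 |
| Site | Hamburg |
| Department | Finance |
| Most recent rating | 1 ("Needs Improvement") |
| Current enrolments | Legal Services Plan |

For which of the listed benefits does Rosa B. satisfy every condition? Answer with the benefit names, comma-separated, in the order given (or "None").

Legal Services Plan, Short-Term Disability

Legal Services Plan — status temporary ✓; service 972 days ≥ 9 months (≈270 days) ✓; grade IC4 ≥ IC3 ✓ → eligible.
Annual Bonus Plan — service 972 days ≥ 12 weeks (≈84 days) ✓; grade IC4 ≥ IC4 ✓; 20 hrs/wk ≥ 15 ✓; site Hamburg ✗ (not Spokane) → not eligible.
Paid Sabbatical — status temporary ✓; service 972 days < 5 years (≈1825 days) ✗ → not eligible.
Paid Family Leave — status temporary ✗ (excluded) → not eligible.
RSU Program — status temporary ✗ (requires full-time or part-time) → not eligible.
Paid Parental Leave — status temporary ✗ (requires full-time) → not eligible.
Short-Term Disability — service 972 days ≥ 2 years (≈730 days) ✓; age 28 ≥ 21 ✓; grade IC4 ≥ IC2 ✓ → eligible.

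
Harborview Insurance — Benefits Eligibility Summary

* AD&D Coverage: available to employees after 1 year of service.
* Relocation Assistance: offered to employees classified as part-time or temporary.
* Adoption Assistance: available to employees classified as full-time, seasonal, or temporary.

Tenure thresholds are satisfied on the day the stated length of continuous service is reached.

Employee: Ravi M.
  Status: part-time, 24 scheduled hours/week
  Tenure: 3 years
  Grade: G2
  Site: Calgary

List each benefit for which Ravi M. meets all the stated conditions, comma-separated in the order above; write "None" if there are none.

AD&D Coverage — service 3 years ≥ 1 year ✓ → eligible.
Relocation Assistance — status part-time ✓ → eligible.
Adoption Assistance — status part-time ✗ (requires full-time, seasonal, or temporary) → not eligible.

AD&D Coverage, Relocation Assistance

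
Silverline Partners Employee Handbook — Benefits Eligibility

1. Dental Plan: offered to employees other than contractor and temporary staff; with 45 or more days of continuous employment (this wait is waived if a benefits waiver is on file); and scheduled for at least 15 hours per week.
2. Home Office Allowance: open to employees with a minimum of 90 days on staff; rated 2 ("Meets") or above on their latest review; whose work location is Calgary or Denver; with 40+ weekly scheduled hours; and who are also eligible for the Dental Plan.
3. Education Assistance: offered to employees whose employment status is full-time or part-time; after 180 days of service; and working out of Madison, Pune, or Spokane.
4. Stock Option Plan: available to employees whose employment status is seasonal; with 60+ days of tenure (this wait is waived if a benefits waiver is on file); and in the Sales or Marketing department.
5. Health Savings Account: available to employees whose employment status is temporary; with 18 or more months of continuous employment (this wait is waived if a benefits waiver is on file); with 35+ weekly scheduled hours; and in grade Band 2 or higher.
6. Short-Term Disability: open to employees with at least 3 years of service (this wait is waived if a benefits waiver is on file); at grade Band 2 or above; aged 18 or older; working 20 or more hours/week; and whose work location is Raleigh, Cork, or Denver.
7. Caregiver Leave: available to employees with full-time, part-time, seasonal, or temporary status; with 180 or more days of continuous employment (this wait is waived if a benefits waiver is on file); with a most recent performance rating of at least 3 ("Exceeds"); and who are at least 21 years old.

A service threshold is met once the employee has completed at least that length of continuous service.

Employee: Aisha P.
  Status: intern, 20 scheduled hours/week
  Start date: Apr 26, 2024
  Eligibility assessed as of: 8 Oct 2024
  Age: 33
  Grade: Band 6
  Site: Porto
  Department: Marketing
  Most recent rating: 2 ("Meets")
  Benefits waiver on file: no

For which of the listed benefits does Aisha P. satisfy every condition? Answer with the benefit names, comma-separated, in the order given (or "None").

Dental Plan

Service from Apr 26, 2024 to 8 Oct 2024: 165 days.
Dental Plan — status intern ✓ (not excluded); no waiver, service 165 days ≥ 45 days ✓; 20 hrs/wk ≥ 15 ✓ → eligible.
Home Office Allowance — service 165 days ≥ 90 days ✓; rating 2 ≥ 2 ✓; site Porto ✗ (not Calgary or Denver) → not eligible.
Education Assistance — status intern ✗ (requires full-time or part-time) → not eligible.
Stock Option Plan — status intern ✗ (requires seasonal) → not eligible.
Health Savings Account — status intern ✗ (requires temporary) → not eligible.
Short-Term Disability — no waiver, service 165 days < 3 years (≈1095 days) ✗ → not eligible.
Caregiver Leave — status intern ✗ (requires full-time, part-time, seasonal, or temporary) → not eligible.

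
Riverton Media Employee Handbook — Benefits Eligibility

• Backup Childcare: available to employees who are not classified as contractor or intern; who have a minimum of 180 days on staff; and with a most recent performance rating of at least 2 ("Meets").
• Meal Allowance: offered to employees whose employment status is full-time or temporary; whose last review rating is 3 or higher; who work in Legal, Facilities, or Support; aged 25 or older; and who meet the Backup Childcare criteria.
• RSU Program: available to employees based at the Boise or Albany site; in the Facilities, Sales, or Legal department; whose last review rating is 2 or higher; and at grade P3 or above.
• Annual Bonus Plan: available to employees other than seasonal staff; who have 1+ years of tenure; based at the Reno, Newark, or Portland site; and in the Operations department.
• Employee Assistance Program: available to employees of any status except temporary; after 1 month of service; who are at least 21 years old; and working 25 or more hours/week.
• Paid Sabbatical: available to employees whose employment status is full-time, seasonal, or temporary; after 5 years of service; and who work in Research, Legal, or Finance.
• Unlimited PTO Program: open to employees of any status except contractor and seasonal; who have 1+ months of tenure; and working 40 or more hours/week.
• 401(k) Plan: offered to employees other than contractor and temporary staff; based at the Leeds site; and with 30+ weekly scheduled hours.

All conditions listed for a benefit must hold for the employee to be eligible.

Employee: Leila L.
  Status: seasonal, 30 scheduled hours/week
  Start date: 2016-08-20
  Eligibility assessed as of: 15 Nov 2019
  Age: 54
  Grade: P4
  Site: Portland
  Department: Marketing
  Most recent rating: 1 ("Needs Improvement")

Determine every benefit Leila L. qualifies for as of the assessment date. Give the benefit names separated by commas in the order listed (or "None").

Service from 2016-08-20 to 15 Nov 2019: 1182 days.
Backup Childcare — status seasonal ✓ (not excluded); service 1182 days ≥ 180 days ✓; rating 1 < 2 ✗ → not eligible.
Meal Allowance — status seasonal ✗ (requires full-time or temporary) → not eligible.
RSU Program — site Portland ✗ (not Boise or Albany) → not eligible.
Annual Bonus Plan — status seasonal ✗ (excluded) → not eligible.
Employee Assistance Program — status seasonal ✓ (not excluded); service 1182 days ≥ 1 month (≈30 days) ✓; age 54 ≥ 21 ✓; 30 hrs/wk ≥ 25 ✓ → eligible.
Paid Sabbatical — status seasonal ✓; service 1182 days < 5 years (≈1825 days) ✗ → not eligible.
Unlimited PTO Program — status seasonal ✗ (excluded) → not eligible.
401(k) Plan — status seasonal ✓ (not excluded); site Portland ✗ (not Leeds) → not eligible.

Employee Assistance Program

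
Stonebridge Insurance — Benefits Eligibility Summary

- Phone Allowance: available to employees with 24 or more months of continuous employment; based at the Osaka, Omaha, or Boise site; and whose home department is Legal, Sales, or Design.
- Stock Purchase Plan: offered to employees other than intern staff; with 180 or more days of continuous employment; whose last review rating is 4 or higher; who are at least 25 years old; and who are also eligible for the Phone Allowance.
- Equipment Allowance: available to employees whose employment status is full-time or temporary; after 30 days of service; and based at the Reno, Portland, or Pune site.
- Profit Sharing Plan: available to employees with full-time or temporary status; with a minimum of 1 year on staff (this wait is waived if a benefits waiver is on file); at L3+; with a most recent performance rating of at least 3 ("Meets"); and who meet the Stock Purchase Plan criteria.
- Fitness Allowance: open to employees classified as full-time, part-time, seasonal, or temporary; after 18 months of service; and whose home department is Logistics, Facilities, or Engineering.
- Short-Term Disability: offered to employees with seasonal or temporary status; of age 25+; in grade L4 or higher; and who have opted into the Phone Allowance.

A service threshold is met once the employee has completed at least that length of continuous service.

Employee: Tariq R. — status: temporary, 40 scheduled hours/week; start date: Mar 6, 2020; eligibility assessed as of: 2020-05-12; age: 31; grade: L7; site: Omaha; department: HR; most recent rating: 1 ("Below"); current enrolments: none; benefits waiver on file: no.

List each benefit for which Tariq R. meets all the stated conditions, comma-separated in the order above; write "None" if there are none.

Service from Mar 6, 2020 to 2020-05-12: 67 days.
Phone Allowance — service 67 days < 24 months (≈720 days) ✗ → not eligible.
Stock Purchase Plan — status temporary ✓ (not excluded); service 67 days < 180 days ✗ → not eligible.
Equipment Allowance — status temporary ✓; service 67 days ≥ 30 days ✓; site Omaha ✗ (not Reno, Portland, or Pune) → not eligible.
Profit Sharing Plan — status temporary ✓; no waiver, service 67 days < 1 year (≈365 days) ✗ → not eligible.
Fitness Allowance — status temporary ✓; service 67 days < 18 months (≈540 days) ✗ → not eligible.
Short-Term Disability — status temporary ✓; age 31 ≥ 25 ✓; grade L7 ≥ L4 ✓; not enrolled in Phone Allowance ✗ → not eligible.

None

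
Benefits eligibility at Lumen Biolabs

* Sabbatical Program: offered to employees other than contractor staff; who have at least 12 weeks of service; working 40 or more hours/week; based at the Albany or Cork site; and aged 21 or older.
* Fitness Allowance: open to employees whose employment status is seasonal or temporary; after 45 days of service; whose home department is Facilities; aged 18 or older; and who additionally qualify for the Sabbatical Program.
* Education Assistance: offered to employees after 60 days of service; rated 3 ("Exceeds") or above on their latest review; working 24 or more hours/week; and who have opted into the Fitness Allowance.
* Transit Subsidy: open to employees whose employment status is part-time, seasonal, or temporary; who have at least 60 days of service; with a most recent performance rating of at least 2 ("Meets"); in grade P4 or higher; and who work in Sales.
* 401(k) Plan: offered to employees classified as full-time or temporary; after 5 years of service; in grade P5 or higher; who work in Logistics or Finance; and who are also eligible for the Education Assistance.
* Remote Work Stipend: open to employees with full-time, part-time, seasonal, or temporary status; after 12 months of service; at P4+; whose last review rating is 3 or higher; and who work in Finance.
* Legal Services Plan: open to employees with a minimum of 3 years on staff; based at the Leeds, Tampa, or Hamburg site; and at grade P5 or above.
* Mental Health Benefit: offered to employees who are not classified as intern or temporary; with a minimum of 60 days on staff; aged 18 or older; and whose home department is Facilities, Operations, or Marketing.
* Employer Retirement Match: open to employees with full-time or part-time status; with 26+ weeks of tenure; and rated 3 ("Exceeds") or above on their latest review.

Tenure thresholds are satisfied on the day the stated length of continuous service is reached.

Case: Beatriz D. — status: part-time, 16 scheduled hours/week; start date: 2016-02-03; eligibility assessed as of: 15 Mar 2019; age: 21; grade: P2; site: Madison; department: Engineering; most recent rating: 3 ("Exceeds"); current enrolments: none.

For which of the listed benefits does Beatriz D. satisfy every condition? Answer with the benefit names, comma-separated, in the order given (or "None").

Employer Retirement Match

Service from 2016-02-03 to 15 Mar 2019: 1136 days.
Sabbatical Program — status part-time ✓ (not excluded); service 1136 days ≥ 12 weeks (≈84 days) ✓; 16 hrs/wk < 40 ✗ → not eligible.
Fitness Allowance — status part-time ✗ (requires seasonal or temporary) → not eligible.
Education Assistance — service 1136 days ≥ 60 days ✓; rating 3 ≥ 3 ✓; 16 hrs/wk < 24 ✗ → not eligible.
Transit Subsidy — status part-time ✓; service 1136 days ≥ 60 days ✓; rating 3 ≥ 2 ✓; grade P2 < P4 ✗ → not eligible.
401(k) Plan — status part-time ✗ (requires full-time or temporary) → not eligible.
Remote Work Stipend — status part-time ✓; service 1136 days ≥ 12 months (≈360 days) ✓; grade P2 < P4 ✗ → not eligible.
Legal Services Plan — service 1136 days ≥ 3 years (≈1095 days) ✓; site Madison ✗ (not Leeds, Tampa, or Hamburg) → not eligible.
Mental Health Benefit — status part-time ✓ (not excluded); service 1136 days ≥ 60 days ✓; age 21 ≥ 18 ✓; dept Engineering ✗ → not eligible.
Employer Retirement Match — status part-time ✓; service 1136 days ≥ 26 weeks (≈182 days) ✓; rating 3 ≥ 3 ✓ → eligible.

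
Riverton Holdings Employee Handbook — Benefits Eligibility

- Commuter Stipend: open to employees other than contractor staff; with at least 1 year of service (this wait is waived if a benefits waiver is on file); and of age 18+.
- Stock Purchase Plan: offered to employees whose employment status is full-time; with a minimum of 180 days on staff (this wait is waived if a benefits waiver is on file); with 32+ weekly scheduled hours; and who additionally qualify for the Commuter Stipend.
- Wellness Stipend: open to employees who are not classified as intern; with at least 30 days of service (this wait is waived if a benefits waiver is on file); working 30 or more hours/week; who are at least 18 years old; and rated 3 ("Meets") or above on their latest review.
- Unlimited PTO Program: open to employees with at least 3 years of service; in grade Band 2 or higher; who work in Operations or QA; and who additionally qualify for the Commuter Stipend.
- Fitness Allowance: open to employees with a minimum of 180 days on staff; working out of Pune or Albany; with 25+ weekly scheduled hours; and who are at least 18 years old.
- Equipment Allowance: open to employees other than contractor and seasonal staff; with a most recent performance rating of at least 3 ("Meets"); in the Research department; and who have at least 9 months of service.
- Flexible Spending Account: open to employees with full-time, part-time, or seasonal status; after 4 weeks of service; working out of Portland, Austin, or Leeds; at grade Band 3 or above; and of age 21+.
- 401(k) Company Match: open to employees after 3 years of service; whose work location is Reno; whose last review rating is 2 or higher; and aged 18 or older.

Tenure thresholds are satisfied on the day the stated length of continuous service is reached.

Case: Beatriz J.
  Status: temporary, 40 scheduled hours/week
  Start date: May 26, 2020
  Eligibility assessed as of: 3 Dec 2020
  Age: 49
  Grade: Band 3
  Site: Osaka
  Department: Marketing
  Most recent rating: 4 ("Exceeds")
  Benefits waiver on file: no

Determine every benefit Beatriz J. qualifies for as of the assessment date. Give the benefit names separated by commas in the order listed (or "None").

Wellness Stipend

Service from May 26, 2020 to 3 Dec 2020: 191 days.
Commuter Stipend — status temporary ✓ (not excluded); no waiver, service 191 days < 1 year (≈365 days) ✗ → not eligible.
Stock Purchase Plan — status temporary ✗ (requires full-time) → not eligible.
Wellness Stipend — status temporary ✓ (not excluded); no waiver, service 191 days ≥ 30 days ✓; 40 hrs/wk ≥ 30 ✓; age 49 ≥ 18 ✓; rating 4 ≥ 3 ✓ → eligible.
Unlimited PTO Program — service 191 days < 3 years (≈1095 days) ✗ → not eligible.
Fitness Allowance — service 191 days ≥ 180 days ✓; site Osaka ✗ (not Pune or Albany) → not eligible.
Equipment Allowance — status temporary ✓ (not excluded); rating 4 ≥ 3 ✓; dept Marketing ✗ → not eligible.
Flexible Spending Account — status temporary ✗ (requires full-time, part-time, or seasonal) → not eligible.
401(k) Company Match — service 191 days < 3 years (≈1095 days) ✗ → not eligible.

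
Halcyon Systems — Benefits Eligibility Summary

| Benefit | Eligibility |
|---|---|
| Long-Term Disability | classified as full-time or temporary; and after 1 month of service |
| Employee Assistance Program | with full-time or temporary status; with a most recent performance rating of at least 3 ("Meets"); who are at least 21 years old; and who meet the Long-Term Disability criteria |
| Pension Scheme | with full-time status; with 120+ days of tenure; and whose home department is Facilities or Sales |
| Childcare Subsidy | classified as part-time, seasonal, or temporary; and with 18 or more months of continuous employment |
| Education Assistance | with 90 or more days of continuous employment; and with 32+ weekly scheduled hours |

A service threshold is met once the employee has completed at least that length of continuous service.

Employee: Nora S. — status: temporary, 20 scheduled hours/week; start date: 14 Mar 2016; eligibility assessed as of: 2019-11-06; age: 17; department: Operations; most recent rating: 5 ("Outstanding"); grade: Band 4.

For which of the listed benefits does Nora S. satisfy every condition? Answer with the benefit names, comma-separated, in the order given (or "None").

Long-Term Disability, Childcare Subsidy

Service from 14 Mar 2016 to 2019-11-06: 1332 days.
Long-Term Disability — status temporary ✓; service 1332 days ≥ 1 month (≈30 days) ✓ → eligible.
Employee Assistance Program — status temporary ✓; rating 5 ≥ 3 ✓; age 17 < 21 ✗ → not eligible.
Pension Scheme — status temporary ✗ (requires full-time) → not eligible.
Childcare Subsidy — status temporary ✓; service 1332 days ≥ 18 months (≈540 days) ✓ → eligible.
Education Assistance — service 1332 days ≥ 90 days ✓; 20 hrs/wk < 32 ✗ → not eligible.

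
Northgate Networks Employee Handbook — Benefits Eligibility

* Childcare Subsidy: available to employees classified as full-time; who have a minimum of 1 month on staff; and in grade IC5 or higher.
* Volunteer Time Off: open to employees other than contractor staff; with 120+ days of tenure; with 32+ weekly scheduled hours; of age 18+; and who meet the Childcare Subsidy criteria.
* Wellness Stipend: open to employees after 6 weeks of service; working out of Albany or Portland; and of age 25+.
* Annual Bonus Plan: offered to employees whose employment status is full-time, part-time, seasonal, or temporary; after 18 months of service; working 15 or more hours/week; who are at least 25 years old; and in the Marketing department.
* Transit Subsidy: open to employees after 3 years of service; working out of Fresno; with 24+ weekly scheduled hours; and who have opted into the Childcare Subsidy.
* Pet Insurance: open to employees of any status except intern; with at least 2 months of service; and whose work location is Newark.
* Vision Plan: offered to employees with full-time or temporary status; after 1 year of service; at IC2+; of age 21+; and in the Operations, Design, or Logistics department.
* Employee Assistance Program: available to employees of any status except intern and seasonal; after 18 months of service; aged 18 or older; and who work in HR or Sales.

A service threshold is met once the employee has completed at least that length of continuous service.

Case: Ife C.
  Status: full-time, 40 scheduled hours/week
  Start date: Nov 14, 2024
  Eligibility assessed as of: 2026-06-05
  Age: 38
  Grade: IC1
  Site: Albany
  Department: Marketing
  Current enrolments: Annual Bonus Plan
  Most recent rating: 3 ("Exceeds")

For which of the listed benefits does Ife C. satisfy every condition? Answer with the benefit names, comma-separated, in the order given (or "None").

Service from Nov 14, 2024 to 2026-06-05: 568 days.
Childcare Subsidy — status full-time ✓; service 568 days ≥ 1 month (≈30 days) ✓; grade IC1 < IC5 ✗ → not eligible.
Volunteer Time Off — status full-time ✓ (not excluded); service 568 days ≥ 120 days ✓; 40 hrs/wk ≥ 32 ✓; age 38 ≥ 18 ✓; not eligible for Childcare Subsidy ✗ → not eligible.
Wellness Stipend — service 568 days ≥ 6 weeks (≈42 days) ✓; site Albany ✓; age 38 ≥ 25 ✓ → eligible.
Annual Bonus Plan — status full-time ✓; service 568 days ≥ 18 months (≈540 days) ✓; 40 hrs/wk ≥ 15 ✓; age 38 ≥ 25 ✓; dept Marketing ✓ → eligible.
Transit Subsidy — service 568 days < 3 years (≈1095 days) ✗ → not eligible.
Pet Insurance — status full-time ✓ (not excluded); service 568 days ≥ 2 months (≈60 days) ✓; site Albany ✗ (not Newark) → not eligible.
Vision Plan — status full-time ✓; service 568 days ≥ 1 year (≈365 days) ✓; grade IC1 < IC2 ✗ → not eligible.
Employee Assistance Program — status full-time ✓ (not excluded); service 568 days ≥ 18 months (≈540 days) ✓; age 38 ≥ 18 ✓; dept Marketing ✗ → not eligible.

Wellness Stipend, Annual Bonus Plan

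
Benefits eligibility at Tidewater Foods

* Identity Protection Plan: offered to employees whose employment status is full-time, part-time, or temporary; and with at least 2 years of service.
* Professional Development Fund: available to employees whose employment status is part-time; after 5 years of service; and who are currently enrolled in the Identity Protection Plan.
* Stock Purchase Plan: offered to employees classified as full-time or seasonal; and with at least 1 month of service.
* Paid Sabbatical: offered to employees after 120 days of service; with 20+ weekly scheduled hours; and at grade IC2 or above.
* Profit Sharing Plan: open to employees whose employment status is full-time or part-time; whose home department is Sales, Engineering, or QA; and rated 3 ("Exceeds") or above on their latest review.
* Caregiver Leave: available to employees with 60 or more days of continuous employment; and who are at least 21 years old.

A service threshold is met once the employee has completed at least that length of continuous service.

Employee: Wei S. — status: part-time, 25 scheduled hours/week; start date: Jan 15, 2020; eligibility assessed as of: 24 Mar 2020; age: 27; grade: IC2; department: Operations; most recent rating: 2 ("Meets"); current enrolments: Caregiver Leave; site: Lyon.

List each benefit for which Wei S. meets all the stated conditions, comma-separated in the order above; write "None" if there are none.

Caregiver Leave

Service from Jan 15, 2020 to 24 Mar 2020: 69 days.
Identity Protection Plan — status part-time ✓; service 69 days < 2 years (≈730 days) ✗ → not eligible.
Professional Development Fund — status part-time ✓; service 69 days < 5 years (≈1825 days) ✗ → not eligible.
Stock Purchase Plan — status part-time ✗ (requires full-time or seasonal) → not eligible.
Paid Sabbatical — service 69 days < 120 days ✗ → not eligible.
Profit Sharing Plan — status part-time ✓; dept Operations ✗ → not eligible.
Caregiver Leave — service 69 days ≥ 60 days ✓; age 27 ≥ 21 ✓ → eligible.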